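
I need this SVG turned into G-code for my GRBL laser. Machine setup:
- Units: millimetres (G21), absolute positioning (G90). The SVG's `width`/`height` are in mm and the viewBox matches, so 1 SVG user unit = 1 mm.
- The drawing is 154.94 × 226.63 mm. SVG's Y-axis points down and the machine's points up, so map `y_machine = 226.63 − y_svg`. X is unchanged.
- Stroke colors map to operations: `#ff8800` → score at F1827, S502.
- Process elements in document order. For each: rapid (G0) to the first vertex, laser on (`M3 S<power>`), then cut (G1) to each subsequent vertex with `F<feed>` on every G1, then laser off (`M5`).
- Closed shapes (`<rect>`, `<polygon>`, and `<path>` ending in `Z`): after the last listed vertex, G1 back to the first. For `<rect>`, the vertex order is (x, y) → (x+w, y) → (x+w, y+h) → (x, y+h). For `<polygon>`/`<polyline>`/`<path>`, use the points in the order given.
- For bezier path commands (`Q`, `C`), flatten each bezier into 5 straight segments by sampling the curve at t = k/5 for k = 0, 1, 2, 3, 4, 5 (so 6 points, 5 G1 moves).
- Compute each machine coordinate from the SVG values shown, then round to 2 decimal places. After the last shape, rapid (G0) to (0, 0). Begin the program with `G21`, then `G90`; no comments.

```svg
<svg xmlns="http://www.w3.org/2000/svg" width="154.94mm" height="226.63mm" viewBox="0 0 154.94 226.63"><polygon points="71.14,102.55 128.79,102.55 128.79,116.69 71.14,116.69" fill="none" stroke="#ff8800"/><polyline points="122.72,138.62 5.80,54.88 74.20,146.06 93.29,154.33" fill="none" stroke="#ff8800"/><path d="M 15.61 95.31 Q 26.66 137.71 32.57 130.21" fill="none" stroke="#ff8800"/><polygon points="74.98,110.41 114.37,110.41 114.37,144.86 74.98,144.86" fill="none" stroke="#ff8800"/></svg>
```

G21
G90
G0 X71.14 Y124.08
M3 S502
G1 X128.79 Y124.08 F1827
G1 X128.79 Y109.94 F1827
G1 X71.14 Y109.94 F1827
G1 X71.14 Y124.08 F1827
M5
G0 X122.72 Y88.01
M3 S502
G1 X5.80 Y171.75 F1827
G1 X74.20 Y80.57 F1827
G1 X93.29 Y72.30 F1827
M5
G0 X15.61 Y131.32
M3 S502
G1 X19.82 Y116.36 F1827
G1 X23.63 Y105.38 F1827
G1 X27.02 Y98.40 F1827
G1 X30.00 Y95.42 F1827
G1 X32.57 Y96.42 F1827
M5
G0 X74.98 Y116.22
M3 S502
G1 X114.37 Y116.22 F1827
G1 X114.37 Y81.77 F1827
G1 X74.98 Y81.77 F1827
G1 X74.98 Y116.22 F1827
M5
G0 X0.00 Y0.00

Since the viewBox matches the mm dimensions, user units are millimetres directly. The only transform is the Y-flip y_m = 226.63 − y_svg.

Shape 1 is a rectangle drawn with `<polygon>`. Its stroke #ff8800 means score at S502, F1827. After flipping Y the toolpath is (71.14,124.08) → (128.79,124.08) → (128.79,109.94) → (71.14,109.94) → (71.14,124.08), returning to the start.

Shape 2 is a open polyline drawn with `<polyline>`. Its stroke #ff8800 means score at S502, F1827. After flipping Y the toolpath is (122.72,88.01) → (5.80,171.75) → (74.20,80.57) → (93.29,72.30).

Shape 3 is a quadratic bezier drawn with `<path>`. Its stroke #ff8800 means score at S502, F1827. After flipping Y the toolpath is (15.61,131.32) → (19.82,116.36) → (23.63,105.38) → (27.02,98.40) → (30.00,95.42) → (32.57,96.42).

Shape 4 is a rectangle drawn with `<polygon>`. Its stroke #ff8800 means score at S502, F1827. After flipping Y the toolpath is (74.98,116.22) → (114.37,116.22) → (114.37,81.77) → (74.98,81.77) → (74.98,116.22), returning to the start.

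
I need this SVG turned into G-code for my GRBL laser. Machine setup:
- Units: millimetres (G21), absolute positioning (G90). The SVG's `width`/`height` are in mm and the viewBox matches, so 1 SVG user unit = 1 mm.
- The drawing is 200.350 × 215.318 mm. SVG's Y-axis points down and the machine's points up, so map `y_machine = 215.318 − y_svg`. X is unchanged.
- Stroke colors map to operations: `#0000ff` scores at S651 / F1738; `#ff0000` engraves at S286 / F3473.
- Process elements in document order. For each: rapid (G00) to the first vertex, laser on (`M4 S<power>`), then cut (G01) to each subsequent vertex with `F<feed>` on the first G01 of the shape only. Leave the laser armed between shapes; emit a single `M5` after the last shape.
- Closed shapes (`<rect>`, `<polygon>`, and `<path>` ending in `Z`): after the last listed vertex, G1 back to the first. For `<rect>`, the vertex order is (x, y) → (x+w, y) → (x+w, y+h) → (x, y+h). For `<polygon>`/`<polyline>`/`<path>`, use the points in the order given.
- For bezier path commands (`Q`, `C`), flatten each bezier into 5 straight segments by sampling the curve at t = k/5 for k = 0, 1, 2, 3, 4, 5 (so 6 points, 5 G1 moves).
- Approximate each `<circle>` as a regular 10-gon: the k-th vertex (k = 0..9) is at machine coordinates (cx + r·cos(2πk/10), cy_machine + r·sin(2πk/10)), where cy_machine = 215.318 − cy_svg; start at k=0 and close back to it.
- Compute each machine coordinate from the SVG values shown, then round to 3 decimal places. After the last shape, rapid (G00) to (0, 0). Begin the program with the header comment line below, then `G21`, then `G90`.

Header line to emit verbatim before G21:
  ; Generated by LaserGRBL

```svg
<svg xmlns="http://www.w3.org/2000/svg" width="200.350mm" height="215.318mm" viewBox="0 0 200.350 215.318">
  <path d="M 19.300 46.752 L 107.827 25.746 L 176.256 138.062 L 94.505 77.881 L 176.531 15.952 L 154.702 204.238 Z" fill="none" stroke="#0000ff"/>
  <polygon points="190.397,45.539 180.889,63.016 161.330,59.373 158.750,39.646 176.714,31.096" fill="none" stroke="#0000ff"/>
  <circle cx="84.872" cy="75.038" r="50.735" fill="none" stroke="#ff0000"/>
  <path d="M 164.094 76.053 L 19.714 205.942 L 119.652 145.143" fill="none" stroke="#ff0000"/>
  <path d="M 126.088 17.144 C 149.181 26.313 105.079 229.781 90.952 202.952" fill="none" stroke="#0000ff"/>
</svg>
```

Since the viewBox matches the mm dimensions, user units are millimetres directly. The only transform is the Y-flip y_m = 215.318 − y_svg.

Shape 1 is a closed polygon drawn with `<path>`. Its stroke #0000ff means score at S651, F1738. After flipping Y the toolpath is (19.300,168.566) → (107.827,189.572) → (176.256,77.256) → (94.505,137.437) → (176.531,199.366) → (154.702,11.080) → (19.300,168.566), returning to the start.

Shape 2 is a regular polygon drawn with `<polygon>`. Its stroke #0000ff means score at S651, F1738. After flipping Y the toolpath is (190.397,169.779) → (180.889,152.302) → (161.330,155.945) → (158.750,175.672) → (176.714,184.222) → (190.397,169.779), returning to the start.

Shape 3 is a circle drawn with `<circle>`. Its stroke #ff0000 means engrave at S286, F3473. After flipping Y the toolpath is (135.607,140.280) → (125.917,170.101) → (100.550,188.532) → (69.194,188.532) → (43.827,170.101) → (34.137,140.280) → (43.827,110.459) → (69.194,92.028) → (100.550,92.028) → (125.917,110.459) → (135.607,140.280), returning to the start.

Shape 4 is a open polyline drawn with `<path>`. Its stroke #ff0000 means engrave at S286, F3473. After flipping Y the toolpath is (164.094,139.265) → (19.714,9.376) → (119.652,70.175).

Shape 5 is a cubic bezier drawn with `<path>`. Its stroke #0000ff means score at S651, F1738. After flipping Y the toolpath is (126.088,198.174) → (132.658,172.753) → (127.765,121.082) → (116.074,63.540) → (102.248,20.507) → (90.952,12.366).

; Generated by LaserGRBL
G21
G90
G00 X19.300 Y168.566
M4 S651
G01 X107.827 Y189.572 F1738
G01 X176.256 Y77.256
G01 X94.505 Y137.437
G01 X176.531 Y199.366
G01 X154.702 Y11.080
G01 X19.300 Y168.566
G00 X190.397 Y169.779
M4 S651
G01 X180.889 Y152.302 F1738
G01 X161.330 Y155.945
G01 X158.750 Y175.672
G01 X176.714 Y184.222
G01 X190.397 Y169.779
G00 X135.607 Y140.280
M4 S286
G01 X125.917 Y170.101 F3473
G01 X100.550 Y188.532
G01 X69.194 Y188.532
G01 X43.827 Y170.101
G01 X34.137 Y140.280
G01 X43.827 Y110.459
G01 X69.194 Y92.028
G01 X100.550 Y92.028
G01 X125.917 Y110.459
G01 X135.607 Y140.280
G00 X164.094 Y139.265
M4 S286
G01 X19.714 Y9.376 F3473
G01 X119.652 Y70.175
G00 X126.088 Y198.174
M4 S651
G01 X132.658 Y172.753 F1738
G01 X127.765 Y121.082
G01 X116.074 Y63.540
G01 X102.248 Y20.507
G01 X90.952 Y12.366
M5
G00 X0.000 Y0.000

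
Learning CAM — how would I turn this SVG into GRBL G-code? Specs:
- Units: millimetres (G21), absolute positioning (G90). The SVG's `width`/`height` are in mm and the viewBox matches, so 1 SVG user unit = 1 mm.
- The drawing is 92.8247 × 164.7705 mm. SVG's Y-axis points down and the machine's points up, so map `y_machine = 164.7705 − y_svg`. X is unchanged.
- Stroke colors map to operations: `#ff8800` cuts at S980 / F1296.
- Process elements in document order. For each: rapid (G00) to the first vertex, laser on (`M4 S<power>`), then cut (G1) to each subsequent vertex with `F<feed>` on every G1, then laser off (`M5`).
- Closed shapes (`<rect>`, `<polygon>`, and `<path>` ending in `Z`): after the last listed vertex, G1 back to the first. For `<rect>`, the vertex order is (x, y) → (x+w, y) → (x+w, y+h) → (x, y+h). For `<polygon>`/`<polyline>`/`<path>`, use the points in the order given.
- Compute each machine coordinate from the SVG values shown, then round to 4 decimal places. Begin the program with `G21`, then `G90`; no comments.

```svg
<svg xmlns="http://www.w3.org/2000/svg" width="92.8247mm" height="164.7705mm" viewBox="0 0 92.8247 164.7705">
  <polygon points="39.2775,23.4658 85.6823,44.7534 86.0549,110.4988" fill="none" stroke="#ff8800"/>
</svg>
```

viewBox `0 0 92.8247 164.7705` with mm width/height → 1 unit = 1 mm. Flip: y_m = 164.7705 − y_svg.

**Shape 1** — `<polygon>` closed polygon, stroke `#ff8800` → cut (S980, F1296). Machine vertices: (39.2775,141.3047) → (85.6823,120.0171) → (86.0549,54.2717) → (39.2775,141.3047). Closed: final G1 returns to the first vertex.

G21
G90
G00 X39.2775 Y141.3047
M4 S980
G1 X85.6823 Y120.0171 F1296
G1 X86.0549 Y54.2717 F1296
G1 X39.2775 Y141.3047 F1296
M5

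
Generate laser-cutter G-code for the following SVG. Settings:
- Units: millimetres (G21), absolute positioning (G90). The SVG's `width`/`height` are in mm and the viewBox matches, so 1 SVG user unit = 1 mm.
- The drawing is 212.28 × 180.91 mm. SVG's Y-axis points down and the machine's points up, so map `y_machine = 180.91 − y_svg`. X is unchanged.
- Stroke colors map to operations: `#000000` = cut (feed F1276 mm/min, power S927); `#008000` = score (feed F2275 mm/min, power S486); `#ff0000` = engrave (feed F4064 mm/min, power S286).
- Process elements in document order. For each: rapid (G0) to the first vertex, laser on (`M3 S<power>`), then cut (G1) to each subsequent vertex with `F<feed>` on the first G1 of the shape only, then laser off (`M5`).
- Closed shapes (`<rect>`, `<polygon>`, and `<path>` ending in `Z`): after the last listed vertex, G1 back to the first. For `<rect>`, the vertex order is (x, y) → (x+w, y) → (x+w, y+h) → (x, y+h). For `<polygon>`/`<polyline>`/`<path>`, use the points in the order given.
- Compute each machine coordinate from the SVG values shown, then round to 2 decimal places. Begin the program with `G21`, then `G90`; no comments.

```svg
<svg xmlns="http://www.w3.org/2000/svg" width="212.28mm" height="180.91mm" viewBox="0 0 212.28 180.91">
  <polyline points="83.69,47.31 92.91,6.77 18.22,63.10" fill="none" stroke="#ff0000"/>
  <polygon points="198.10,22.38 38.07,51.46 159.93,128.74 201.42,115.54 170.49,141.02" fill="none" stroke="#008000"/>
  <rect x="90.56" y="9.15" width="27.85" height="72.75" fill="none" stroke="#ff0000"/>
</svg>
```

G21
G90
G0 X83.69 Y133.60
M3 S286
G1 X92.91 Y174.14 F4064
G1 X18.22 Y117.81
M5
G0 X198.10 Y158.53
M3 S486
G1 X38.07 Y129.45 F2275
G1 X159.93 Y52.17
G1 X201.42 Y65.37
G1 X170.49 Y39.89
G1 X198.10 Y158.53
M5
G0 X90.56 Y171.76
M3 S286
G1 X118.41 Y171.76 F4064
G1 X118.41 Y99.01
G1 X90.56 Y99.01
G1 X90.56 Y171.76
M5

viewBox `0 0 212.28 180.91` with mm width/height → 1 unit = 1 mm. Flip: y_m = 180.91 − y_svg.

**Shape 1** — `<polyline>` open polyline, stroke `#ff0000` → engrave (S286, F4064). Machine vertices: (83.69,133.60) → (92.91,174.14) → (18.22,117.81). Open path.

**Shape 2** — `<polygon>` closed polygon, stroke `#008000` → score (S486, F2275). Machine vertices: (198.10,158.53) → (38.07,129.45) → (159.93,52.17) → (201.42,65.37) → (170.49,39.89) → (198.10,158.53). Closed: final G1 returns to the first vertex.

**Shape 3** — `<rect>` rectangle, stroke `#ff0000` → engrave (S286, F4064). Machine vertices: (90.56,171.76) → (118.41,171.76) → (118.41,99.01) → (90.56,99.01) → (90.56,171.76). Closed: final G1 returns to the first vertex.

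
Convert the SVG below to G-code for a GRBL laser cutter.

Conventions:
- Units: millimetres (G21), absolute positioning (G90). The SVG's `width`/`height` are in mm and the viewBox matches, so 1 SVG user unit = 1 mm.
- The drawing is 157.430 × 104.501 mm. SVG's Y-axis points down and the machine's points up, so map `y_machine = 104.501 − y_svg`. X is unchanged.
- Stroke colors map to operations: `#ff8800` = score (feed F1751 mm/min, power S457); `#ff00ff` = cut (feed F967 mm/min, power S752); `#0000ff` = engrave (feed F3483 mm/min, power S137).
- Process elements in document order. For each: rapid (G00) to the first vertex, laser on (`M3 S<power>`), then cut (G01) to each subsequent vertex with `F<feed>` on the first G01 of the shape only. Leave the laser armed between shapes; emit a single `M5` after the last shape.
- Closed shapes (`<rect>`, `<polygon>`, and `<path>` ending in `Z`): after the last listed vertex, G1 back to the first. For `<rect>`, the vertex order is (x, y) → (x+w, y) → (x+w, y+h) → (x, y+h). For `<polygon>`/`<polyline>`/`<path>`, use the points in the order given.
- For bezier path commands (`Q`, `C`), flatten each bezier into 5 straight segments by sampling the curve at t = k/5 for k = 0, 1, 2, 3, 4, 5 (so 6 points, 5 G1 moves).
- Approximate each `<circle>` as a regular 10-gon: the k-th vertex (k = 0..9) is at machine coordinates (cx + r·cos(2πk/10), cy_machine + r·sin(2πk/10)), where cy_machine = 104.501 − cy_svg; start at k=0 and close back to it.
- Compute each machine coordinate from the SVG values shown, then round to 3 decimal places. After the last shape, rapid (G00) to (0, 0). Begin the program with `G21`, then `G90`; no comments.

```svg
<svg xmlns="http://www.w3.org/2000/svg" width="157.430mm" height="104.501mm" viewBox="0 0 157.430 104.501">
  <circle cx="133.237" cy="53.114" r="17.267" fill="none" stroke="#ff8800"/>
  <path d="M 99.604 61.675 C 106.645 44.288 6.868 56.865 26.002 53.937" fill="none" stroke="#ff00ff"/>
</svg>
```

G21
G90
G00 X150.504 Y51.387
M3 S457
G01 X147.206 Y61.536 F1751
G01 X138.573 Y67.809
G01 X127.901 Y67.809
G01 X119.268 Y61.536
G01 X115.970 Y51.387
G01 X119.268 Y41.238
G01 X127.901 Y34.965
G01 X138.573 Y34.965
G01 X147.206 Y41.238
G01 X150.504 Y51.387
G00 X99.604 Y42.826
M3 S752
G01 X92.816 Y50.026 F967
G01 X71.227 Y52.218
G01 X45.672 Y51.583
G01 X26.985 Y50.304
G01 X26.002 Y50.564
M5
G00 X0.000 Y0.000

Since the viewBox matches the mm dimensions, user units are millimetres directly. The only transform is the Y-flip y_m = 104.501 − y_svg.

Shape 1 is a circle drawn with `<circle>`. Its stroke #ff8800 means score at S457, F1751. After flipping Y the toolpath is (150.504,51.387) → (147.206,61.536) → (138.573,67.809) → (127.901,67.809) → (119.268,61.536) → (115.970,51.387) → (119.268,41.238) → (127.901,34.965) → (138.573,34.965) → (147.206,41.238) → (150.504,51.387), returning to the start.

Shape 2 is a cubic bezier drawn with `<path>`. Its stroke #ff00ff means cut at S752, F967. After flipping Y the toolpath is (99.604,42.826) → (92.816,50.026) → (71.227,52.218) → (45.672,51.583) → (26.985,50.304) → (26.002,50.564).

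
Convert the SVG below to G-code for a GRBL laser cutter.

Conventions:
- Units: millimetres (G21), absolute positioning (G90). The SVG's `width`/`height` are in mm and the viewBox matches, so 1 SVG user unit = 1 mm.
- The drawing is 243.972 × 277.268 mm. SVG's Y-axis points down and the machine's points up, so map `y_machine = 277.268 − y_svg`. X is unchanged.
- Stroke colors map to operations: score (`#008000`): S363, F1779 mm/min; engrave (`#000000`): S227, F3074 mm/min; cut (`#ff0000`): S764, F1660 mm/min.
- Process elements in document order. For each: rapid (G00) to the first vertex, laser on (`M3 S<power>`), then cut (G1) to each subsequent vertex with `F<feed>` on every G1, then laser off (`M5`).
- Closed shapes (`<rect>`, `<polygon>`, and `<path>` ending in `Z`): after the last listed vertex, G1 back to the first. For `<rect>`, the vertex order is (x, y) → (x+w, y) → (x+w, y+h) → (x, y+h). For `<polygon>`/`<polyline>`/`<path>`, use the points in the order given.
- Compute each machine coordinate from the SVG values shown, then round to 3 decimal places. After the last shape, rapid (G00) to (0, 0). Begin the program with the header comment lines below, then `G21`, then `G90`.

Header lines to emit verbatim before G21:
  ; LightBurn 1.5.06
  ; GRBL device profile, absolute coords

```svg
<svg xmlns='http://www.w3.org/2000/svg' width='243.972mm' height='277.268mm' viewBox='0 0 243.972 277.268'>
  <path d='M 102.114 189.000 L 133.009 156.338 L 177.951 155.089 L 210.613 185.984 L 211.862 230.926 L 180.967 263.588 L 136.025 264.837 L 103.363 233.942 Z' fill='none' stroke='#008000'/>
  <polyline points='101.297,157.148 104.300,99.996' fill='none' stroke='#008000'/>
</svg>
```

; LightBurn 1.5.06
; GRBL device profile, absolute coords
G21
G90
G00 X102.114 Y88.268
M3 S363
G1 X133.009 Y120.930 F1779
G1 X177.951 Y122.179 F1779
G1 X210.613 Y91.284 F1779
G1 X211.862 Y46.342 F1779
G1 X180.967 Y13.680 F1779
G1 X136.025 Y12.431 F1779
G1 X103.363 Y43.326 F1779
G1 X102.114 Y88.268 F1779
M5
G00 X101.297 Y120.120
M3 S363
G1 X104.300 Y177.272 F1779
M5
G00 X0.000 Y0.000

1 u = 1 mm; y_m = 277.268 − y.

[1] `<path>` regular polygon, #008000→score S363 F1779: (102.114,88.268) → (133.009,120.930) → (177.951,122.179) → (210.613,91.284) → (211.862,46.342) → (180.967,13.680) → (136.025,12.431) → (103.363,43.326) → (102.114,88.268) (closed)

[2] `<polyline>` line segment, #008000→score S363 F1779: (101.297,120.120) → (104.300,177.272)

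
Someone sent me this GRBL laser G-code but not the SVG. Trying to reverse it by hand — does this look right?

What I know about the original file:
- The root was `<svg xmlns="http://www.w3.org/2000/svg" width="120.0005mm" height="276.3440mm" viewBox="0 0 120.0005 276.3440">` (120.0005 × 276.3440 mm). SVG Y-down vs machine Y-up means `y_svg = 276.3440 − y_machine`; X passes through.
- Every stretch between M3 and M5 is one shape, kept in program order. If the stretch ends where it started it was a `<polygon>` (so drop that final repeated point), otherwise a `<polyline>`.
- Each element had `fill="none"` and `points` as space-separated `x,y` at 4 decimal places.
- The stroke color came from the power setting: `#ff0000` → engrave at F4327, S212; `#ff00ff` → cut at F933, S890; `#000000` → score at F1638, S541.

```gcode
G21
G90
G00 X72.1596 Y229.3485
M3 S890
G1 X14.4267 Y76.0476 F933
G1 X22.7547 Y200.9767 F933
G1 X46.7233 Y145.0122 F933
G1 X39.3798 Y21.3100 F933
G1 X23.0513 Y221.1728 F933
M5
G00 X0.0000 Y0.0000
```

<svg xmlns="http://www.w3.org/2000/svg" width="120.0005mm" height="276.3440mm" viewBox="0 0 120.0005 276.3440">
  <polyline points="72.1596,46.9955 14.4267,200.2964 22.7547,75.3673 46.7233,131.3318 39.3798,255.0340 23.0513,55.1712" fill="none" stroke="#ff00ff"/>
</svg>

Machine Y-up, SVG Y-down with viewBox height 276.3440, so y_svg = 276.3440 − y_machine; X carries over. Every run uses S890, so all elements get stroke `#ff00ff` (cut).

Run 1: The run is open, so emit a `<polyline>` with points (Y-flipped): 72.1596,46.9955 14.4267,200.2964 22.7547,75.3673 46.7233,131.3318 39.3798,255.0340 23.0513,55.1712.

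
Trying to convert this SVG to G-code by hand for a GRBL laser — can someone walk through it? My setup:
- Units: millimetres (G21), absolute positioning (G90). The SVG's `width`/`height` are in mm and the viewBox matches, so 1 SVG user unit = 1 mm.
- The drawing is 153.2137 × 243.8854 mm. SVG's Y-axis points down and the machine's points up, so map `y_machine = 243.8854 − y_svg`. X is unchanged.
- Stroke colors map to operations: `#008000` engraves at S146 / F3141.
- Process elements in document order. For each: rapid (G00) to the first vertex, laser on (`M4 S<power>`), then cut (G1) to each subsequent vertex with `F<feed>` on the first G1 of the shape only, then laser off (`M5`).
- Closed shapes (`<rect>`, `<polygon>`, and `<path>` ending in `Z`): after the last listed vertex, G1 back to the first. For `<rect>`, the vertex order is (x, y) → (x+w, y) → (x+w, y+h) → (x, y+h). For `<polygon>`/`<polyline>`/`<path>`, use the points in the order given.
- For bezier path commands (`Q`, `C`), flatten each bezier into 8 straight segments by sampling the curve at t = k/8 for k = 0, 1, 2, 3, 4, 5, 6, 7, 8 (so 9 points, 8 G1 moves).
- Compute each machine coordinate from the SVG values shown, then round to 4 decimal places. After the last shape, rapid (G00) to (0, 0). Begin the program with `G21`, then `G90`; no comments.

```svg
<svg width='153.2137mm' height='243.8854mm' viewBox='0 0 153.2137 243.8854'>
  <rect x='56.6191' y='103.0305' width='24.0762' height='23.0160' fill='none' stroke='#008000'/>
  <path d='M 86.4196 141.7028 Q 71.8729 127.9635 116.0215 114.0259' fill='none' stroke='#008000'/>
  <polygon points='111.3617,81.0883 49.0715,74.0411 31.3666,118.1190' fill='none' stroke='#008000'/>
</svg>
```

G21
G90
G00 X56.6191 Y140.8549
M4 S146
G1 X80.6953 Y140.8549 F3141
G1 X80.6953 Y117.8389
G1 X56.6191 Y117.8389
G1 X56.6191 Y140.8549
M5
G00 X86.4196 Y102.1826
M4 S146
G1 X83.7000 Y105.6205 F3141
G1 X82.8147 Y109.0646
G1 X83.7636 Y112.5150
G1 X86.5467 Y115.9715
G1 X91.1641 Y119.4342
G1 X97.6157 Y122.9031
G1 X105.9015 Y126.3782
G1 X116.0215 Y129.8595
M5
G00 X111.3617 Y162.7971
M4 S146
G1 X49.0715 Y169.8443 F3141
G1 X31.3666 Y125.7664
G1 X111.3617 Y162.7971
M5
G00 X0.0000 Y0.0000

1 u = 1 mm; y_m = 243.8854 − y.

[1] `<rect>` rectangle, #008000→engrave S146 F3141: (56.6191,140.8549) → (80.6953,140.8549) → (80.6953,117.8389) → (56.6191,117.8389) → (56.6191,140.8549) (closed)

[2] `<path>` quadratic bezier, #008000→engrave S146 F3141: (86.4196,102.1826) → (83.7000,105.6205) → (82.8147,109.0646) → (83.7636,112.5150) → (86.5467,115.9715) → (91.1641,119.4342) → (97.6157,122.9031) → (105.9015,126.3782) → (116.0215,129.8595)

[3] `<polygon>` closed polygon, #008000→engrave S146 F3141: (111.3617,162.7971) → (49.0715,169.8443) → (31.3666,125.7664) → (111.3617,162.7971) (closed)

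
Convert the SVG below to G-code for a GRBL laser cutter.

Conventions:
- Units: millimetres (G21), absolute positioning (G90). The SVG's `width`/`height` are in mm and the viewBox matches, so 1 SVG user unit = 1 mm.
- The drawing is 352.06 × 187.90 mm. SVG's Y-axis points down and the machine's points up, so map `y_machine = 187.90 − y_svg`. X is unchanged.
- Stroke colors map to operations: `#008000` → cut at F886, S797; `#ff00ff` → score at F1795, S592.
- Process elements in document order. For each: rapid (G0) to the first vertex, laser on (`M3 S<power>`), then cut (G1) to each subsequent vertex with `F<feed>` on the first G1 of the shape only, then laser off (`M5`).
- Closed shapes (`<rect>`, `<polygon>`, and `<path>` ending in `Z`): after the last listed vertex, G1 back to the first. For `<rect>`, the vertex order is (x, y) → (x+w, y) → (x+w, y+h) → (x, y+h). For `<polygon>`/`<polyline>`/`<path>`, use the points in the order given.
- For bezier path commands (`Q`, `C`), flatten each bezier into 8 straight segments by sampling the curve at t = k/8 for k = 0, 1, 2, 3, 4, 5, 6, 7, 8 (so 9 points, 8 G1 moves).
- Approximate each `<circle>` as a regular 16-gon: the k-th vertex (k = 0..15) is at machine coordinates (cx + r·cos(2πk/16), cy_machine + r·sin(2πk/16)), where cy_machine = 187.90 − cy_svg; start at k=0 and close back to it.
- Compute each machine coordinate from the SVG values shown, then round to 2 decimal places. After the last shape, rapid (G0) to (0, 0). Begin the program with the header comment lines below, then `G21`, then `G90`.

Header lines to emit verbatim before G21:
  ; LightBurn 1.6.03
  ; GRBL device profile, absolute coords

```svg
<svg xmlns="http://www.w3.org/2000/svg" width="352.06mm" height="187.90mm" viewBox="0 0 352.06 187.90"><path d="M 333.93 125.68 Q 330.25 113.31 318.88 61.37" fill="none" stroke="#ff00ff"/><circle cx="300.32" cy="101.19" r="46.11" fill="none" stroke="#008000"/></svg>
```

viewBox `0 0 352.06 187.90` with mm width/height → 1 unit = 1 mm. Flip: y_m = 187.90 − y_svg.

**Shape 1** — `<path>` quadratic bezier, stroke `#ff00ff` → score (S592, F1795). Control points (SVG): P0=(333.93,125.68), P1=(330.25,113.31), P2=(318.88,61.37); sampled at t=k/8. Machine vertices: (333.93,62.22) → (332.89,65.93) → (331.61,70.88) → (330.09,77.06) → (328.33,84.48) → (326.33,93.14) → (324.08,103.03) → (321.60,114.16) → (318.88,126.53). Open path.

**Shape 2** — `<circle>` circle, stroke `#008000` → cut (S797, F886). Machine vertices: (346.43,86.71) → (342.92,104.36) → (332.92,119.31) → (317.97,129.31) → (300.32,132.82) → (282.67,129.31) → (267.72,119.31) → (257.72,104.36) → (254.21,86.71) → (257.72,69.06) → (267.72,54.11) → (282.67,44.11) → (300.32,40.60) → (317.97,44.11) → (332.92,54.11) → (342.92,69.06) → (346.43,86.71). Closed: final G1 returns to the first vertex.

; LightBurn 1.6.03
; GRBL device profile, absolute coords
G21
G90
G0 X333.93 Y62.22
M3 S592
G1 X332.89 Y65.93 F1795
G1 X331.61 Y70.88
G1 X330.09 Y77.06
G1 X328.33 Y84.48
G1 X326.33 Y93.14
G1 X324.08 Y103.03
G1 X321.60 Y114.16
G1 X318.88 Y126.53
M5
G0 X346.43 Y86.71
M3 S797
G1 X342.92 Y104.36 F886
G1 X332.92 Y119.31
G1 X317.97 Y129.31
G1 X300.32 Y132.82
G1 X282.67 Y129.31
G1 X267.72 Y119.31
G1 X257.72 Y104.36
G1 X254.21 Y86.71
G1 X257.72 Y69.06
G1 X267.72 Y54.11
G1 X282.67 Y44.11
G1 X300.32 Y40.60
G1 X317.97 Y44.11
G1 X332.92 Y54.11
G1 X342.92 Y69.06
G1 X346.43 Y86.71
M5
G0 X0.00 Y0.00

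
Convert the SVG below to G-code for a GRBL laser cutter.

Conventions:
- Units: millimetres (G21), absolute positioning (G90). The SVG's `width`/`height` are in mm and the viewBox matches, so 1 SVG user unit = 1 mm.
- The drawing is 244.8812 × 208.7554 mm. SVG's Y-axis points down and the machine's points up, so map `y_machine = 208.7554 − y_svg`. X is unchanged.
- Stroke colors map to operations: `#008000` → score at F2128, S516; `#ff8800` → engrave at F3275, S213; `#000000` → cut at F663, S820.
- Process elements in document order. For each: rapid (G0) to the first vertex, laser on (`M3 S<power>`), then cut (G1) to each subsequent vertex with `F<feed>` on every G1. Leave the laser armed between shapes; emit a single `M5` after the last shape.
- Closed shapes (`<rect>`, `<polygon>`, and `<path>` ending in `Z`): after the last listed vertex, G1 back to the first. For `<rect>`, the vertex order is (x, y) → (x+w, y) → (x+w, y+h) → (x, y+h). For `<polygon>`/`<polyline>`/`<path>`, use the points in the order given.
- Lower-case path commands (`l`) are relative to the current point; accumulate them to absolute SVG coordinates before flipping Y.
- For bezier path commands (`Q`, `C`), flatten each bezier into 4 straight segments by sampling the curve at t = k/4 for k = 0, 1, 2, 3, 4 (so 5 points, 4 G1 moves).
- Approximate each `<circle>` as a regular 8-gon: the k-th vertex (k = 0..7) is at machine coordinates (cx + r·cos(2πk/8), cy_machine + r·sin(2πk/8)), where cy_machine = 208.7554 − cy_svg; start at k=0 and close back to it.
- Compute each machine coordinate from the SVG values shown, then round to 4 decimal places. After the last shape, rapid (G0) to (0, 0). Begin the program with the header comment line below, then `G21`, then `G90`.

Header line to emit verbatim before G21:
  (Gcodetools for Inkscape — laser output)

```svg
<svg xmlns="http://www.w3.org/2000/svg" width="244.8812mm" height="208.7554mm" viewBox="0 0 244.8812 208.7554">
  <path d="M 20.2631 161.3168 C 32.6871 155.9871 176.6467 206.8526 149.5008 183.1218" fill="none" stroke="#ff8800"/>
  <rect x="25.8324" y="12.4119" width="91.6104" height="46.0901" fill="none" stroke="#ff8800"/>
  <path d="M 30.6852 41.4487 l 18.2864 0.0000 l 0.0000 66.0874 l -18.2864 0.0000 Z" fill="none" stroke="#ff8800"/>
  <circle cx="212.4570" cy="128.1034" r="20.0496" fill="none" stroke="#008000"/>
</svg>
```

(Gcodetools for Inkscape — laser output)
G21
G90
G0 X20.2631 Y47.4386
M3 S213
G1 X49.5153 Y42.9429 F3275
G1 X99.7207 Y29.6357 F3275
G1 X142.5067 Y19.7787 F3275
G1 X149.5008 Y25.6336 F3275
G0 X25.8324 Y196.3435
M3 S213
G1 X117.4428 Y196.3435 F3275
G1 X117.4428 Y150.2534 F3275
G1 X25.8324 Y150.2534 F3275
G1 X25.8324 Y196.3435 F3275
G0 X30.6852 Y167.3067
M3 S213
G1 X48.9716 Y167.3067 F3275
G1 X48.9716 Y101.2193 F3275
G1 X30.6852 Y101.2193 F3275
G1 X30.6852 Y167.3067 F3275
G0 X232.5066 Y80.6520
M3 S516
G1 X226.6342 Y94.8292 F2128
G1 X212.4570 Y100.7016 F2128
G1 X198.2798 Y94.8292 F2128
G1 X192.4074 Y80.6520 F2128
G1 X198.2798 Y66.4748 F2128
G1 X212.4570 Y60.6024 F2128
G1 X226.6342 Y66.4748 F2128
G1 X232.5066 Y80.6520 F2128
M5
G0 X0.0000 Y0.0000

viewBox `0 0 244.8812 208.7554` with mm width/height → 1 unit = 1 mm. Flip: y_m = 208.7554 − y_svg.

**Shape 1** — `<path>` cubic bezier, stroke `#ff8800` → engrave (S213, F3275). Control points (SVG): P0=(20.2631,161.3168), P1=(32.6871,155.9871), P2=(176.6467,206.8526), P3=(149.5008,183.1218); sampled at t=k/4. Machine vertices: (20.2631,47.4386) → (49.5153,42.9429) → (99.7207,29.6357) → (142.5067,19.7787) → (149.5008,25.6336). Open path.

**Shape 2** — `<rect>` rectangle, stroke `#ff8800` → engrave (S213, F3275). Machine vertices: (25.8324,196.3435) → (117.4428,196.3435) → (117.4428,150.2534) → (25.8324,150.2534) → (25.8324,196.3435). Closed: final G1 returns to the first vertex.

**Shape 3** — `<path>` rectangle, stroke `#ff8800` → engrave (S213, F3275). Machine vertices: (30.6852,167.3067) → (48.9716,167.3067) → (48.9716,101.2193) → (30.6852,101.2193) → (30.6852,167.3067). Closed: final G1 returns to the first vertex.

**Shape 4** — `<circle>` circle, stroke `#008000` → score (S516, F2128). Machine vertices: (232.5066,80.6520) → (226.6342,94.8292) → (212.4570,100.7016) → (198.2798,94.8292) → (192.4074,80.6520) → (198.2798,66.4748) → (212.4570,60.6024) → (226.6342,66.4748) → (232.5066,80.6520). Closed: final G1 returns to the first vertex.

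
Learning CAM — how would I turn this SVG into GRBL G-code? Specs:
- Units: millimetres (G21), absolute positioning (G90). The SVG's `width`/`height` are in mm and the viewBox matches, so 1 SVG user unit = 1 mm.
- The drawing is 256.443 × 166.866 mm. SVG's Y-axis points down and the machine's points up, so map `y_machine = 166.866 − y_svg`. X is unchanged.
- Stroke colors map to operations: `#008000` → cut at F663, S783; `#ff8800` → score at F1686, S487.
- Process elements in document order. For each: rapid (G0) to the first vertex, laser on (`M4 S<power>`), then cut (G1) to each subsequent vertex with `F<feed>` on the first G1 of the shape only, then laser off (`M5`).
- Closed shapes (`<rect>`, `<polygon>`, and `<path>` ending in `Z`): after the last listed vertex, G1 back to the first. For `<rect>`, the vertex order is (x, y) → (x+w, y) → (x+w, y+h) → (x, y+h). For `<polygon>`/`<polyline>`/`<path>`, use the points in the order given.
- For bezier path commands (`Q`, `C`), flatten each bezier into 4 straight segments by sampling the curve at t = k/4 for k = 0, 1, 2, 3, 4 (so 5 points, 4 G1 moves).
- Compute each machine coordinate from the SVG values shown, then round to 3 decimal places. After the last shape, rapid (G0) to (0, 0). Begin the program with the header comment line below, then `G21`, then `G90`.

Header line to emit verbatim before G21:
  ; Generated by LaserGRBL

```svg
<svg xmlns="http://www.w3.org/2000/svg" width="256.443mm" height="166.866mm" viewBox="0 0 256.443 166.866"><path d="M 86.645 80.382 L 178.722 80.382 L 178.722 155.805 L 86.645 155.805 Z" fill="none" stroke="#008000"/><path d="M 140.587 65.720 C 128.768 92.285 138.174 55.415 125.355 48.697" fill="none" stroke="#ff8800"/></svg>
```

; Generated by LaserGRBL
G21
G90
G0 X86.645 Y86.484
M4 S783
G1 X178.722 Y86.484 F663
G1 X178.722 Y11.061
G1 X86.645 Y11.061
G1 X86.645 Y86.484
M5
G0 X140.587 Y101.146
M4 S487
G1 X135.024 Y91.654 F1686
G1 X133.346 Y97.176
G1 X131.481 Y108.939
G1 X125.355 Y118.169
M5
G0 X0.000 Y0.000

viewBox `0 0 256.443 166.866` with mm width/height → 1 unit = 1 mm. Flip: y_m = 166.866 − y_svg.

**Shape 1** — `<path>` rectangle, stroke `#008000` → cut (S783, F663). Machine vertices: (86.645,86.484) → (178.722,86.484) → (178.722,11.061) → (86.645,11.061) → (86.645,86.484). Closed: final G1 returns to the first vertex.

**Shape 2** — `<path>` cubic bezier, stroke `#ff8800` → score (S487, F1686). Control points (SVG): P0=(140.587,65.720), P1=(128.768,92.285), P2=(138.174,55.415), P3=(125.355,48.697); sampled at t=k/4. Machine vertices: (140.587,101.146) → (135.024,91.654) → (133.346,97.176) → (131.481,108.939) → (125.355,118.169). Open path.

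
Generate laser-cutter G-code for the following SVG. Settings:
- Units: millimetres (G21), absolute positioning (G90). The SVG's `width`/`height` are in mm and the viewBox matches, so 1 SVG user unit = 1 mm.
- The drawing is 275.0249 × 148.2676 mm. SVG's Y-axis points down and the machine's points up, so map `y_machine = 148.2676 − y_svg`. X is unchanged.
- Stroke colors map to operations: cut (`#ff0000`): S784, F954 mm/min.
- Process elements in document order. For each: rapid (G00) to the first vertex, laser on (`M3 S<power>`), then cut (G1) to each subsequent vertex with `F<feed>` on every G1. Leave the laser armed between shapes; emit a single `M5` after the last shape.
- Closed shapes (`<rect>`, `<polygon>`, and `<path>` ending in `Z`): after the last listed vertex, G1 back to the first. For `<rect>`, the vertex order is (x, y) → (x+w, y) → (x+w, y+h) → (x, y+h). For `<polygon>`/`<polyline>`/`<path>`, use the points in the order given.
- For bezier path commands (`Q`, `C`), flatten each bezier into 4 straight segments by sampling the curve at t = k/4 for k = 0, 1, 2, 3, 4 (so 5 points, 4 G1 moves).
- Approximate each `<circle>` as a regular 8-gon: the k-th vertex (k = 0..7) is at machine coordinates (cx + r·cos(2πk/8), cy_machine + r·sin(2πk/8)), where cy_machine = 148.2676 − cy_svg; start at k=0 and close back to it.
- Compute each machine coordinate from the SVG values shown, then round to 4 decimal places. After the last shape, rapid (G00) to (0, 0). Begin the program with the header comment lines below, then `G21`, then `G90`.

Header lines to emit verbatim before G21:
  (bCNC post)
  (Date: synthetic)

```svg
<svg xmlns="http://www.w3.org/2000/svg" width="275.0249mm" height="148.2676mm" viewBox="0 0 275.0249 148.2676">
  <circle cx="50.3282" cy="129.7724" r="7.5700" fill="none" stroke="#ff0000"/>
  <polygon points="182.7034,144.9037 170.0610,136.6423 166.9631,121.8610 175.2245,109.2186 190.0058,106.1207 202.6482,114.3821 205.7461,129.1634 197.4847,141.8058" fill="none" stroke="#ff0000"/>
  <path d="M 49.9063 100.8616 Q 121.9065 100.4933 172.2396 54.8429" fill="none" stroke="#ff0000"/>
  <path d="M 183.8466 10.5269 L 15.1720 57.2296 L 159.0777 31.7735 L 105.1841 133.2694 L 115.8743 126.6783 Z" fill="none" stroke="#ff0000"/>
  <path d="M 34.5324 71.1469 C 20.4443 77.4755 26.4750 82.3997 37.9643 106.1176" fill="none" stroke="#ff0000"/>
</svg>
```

(bCNC post)
(Date: synthetic)
G21
G90
G00 X57.8982 Y18.4952
M3 S784
G1 X55.6810 Y23.8480 F954
G1 X50.3282 Y26.0652 F954
G1 X44.9754 Y23.8480 F954
G1 X42.7582 Y18.4952 F954
G1 X44.9754 Y13.1424 F954
G1 X50.3282 Y10.9252 F954
G1 X55.6810 Y13.1424 F954
G1 X57.8982 Y18.4952 F954
G00 X182.7034 Y3.3639
M3 S784
G1 X170.0610 Y11.6253 F954
G1 X166.9631 Y26.4066 F954
G1 X175.2245 Y39.0490 F954
G1 X190.0058 Y42.1469 F954
G1 X202.6482 Y33.8855 F954
G1 X205.7461 Y19.1042 F954
G1 X197.4847 Y6.4618 F954
G1 X182.7034 Y3.3639 F954
G00 X49.9063 Y47.4060
M3 S784
G1 X84.5522 Y50.4203 F954
G1 X116.4897 Y59.0948 F954
G1 X145.7189 Y73.4296 F954
G1 X172.2396 Y93.4247 F954
G00 X183.8466 Y137.7407
M3 S784
G1 X15.1720 Y91.0380 F954
G1 X159.0777 Y116.4941 F954
G1 X105.1841 Y14.9982 F954
G1 X115.8743 Y21.5893 F954
G1 X183.8466 Y137.7407 F954
G00 X34.5324 Y77.1207
M3 S784
G1 X27.5095 Y72.3220 F954
G1 X26.6568 Y66.1563 F954
G1 X30.5999 Y56.7302 F954
G1 X37.9643 Y42.1500 F954
M5
G00 X0.0000 Y0.0000

viewBox `0 0 275.0249 148.2676` with mm width/height → 1 unit = 1 mm. Flip: y_m = 148.2676 − y_svg.

**Shape 1** — `<circle>` circle, stroke `#ff0000` → cut (S784, F954). Machine vertices: (57.8982,18.4952) → (55.6810,23.8480) → (50.3282,26.0652) → (44.9754,23.8480) → (42.7582,18.4952) → (44.9754,13.1424) → (50.3282,10.9252) → (55.6810,13.1424) → (57.8982,18.4952). Closed: final G1 returns to the first vertex.

**Shape 2** — `<polygon>` regular polygon, stroke `#ff0000` → cut (S784, F954). Machine vertices: (182.7034,3.3639) → (170.0610,11.6253) → (166.9631,26.4066) → (175.2245,39.0490) → (190.0058,42.1469) → (202.6482,33.8855) → (205.7461,19.1042) → (197.4847,6.4618) → (182.7034,3.3639). Closed: final G1 returns to the first vertex.

**Shape 3** — `<path>` quadratic bezier, stroke `#ff0000` → cut (S784, F954). Control points (SVG): P0=(49.9063,100.8616), P1=(121.9065,100.4933), P2=(172.2396,54.8429); sampled at t=k/4. Machine vertices: (49.9063,47.4060) → (84.5522,50.4203) → (116.4897,59.0948) → (145.7189,73.4296) → (172.2396,93.4247). Open path.

**Shape 4** — `<path>` closed polygon, stroke `#ff0000` → cut (S784, F954). Machine vertices: (183.8466,137.7407) → (15.1720,91.0380) → (159.0777,116.4941) → (105.1841,14.9982) → (115.8743,21.5893) → (183.8466,137.7407). Closed: final G1 returns to the first vertex.

**Shape 5** — `<path>` cubic bezier, stroke `#ff0000` → cut (S784, F954). Control points (SVG): P0=(34.5324,71.1469), P1=(20.4443,77.4755), P2=(26.4750,82.3997), P3=(37.9643,106.1176); sampled at t=k/4. Machine vertices: (34.5324,77.1207) → (27.5095,72.3220) → (26.6568,66.1563) → (30.5999,56.7302) → (37.9643,42.1500). Open path.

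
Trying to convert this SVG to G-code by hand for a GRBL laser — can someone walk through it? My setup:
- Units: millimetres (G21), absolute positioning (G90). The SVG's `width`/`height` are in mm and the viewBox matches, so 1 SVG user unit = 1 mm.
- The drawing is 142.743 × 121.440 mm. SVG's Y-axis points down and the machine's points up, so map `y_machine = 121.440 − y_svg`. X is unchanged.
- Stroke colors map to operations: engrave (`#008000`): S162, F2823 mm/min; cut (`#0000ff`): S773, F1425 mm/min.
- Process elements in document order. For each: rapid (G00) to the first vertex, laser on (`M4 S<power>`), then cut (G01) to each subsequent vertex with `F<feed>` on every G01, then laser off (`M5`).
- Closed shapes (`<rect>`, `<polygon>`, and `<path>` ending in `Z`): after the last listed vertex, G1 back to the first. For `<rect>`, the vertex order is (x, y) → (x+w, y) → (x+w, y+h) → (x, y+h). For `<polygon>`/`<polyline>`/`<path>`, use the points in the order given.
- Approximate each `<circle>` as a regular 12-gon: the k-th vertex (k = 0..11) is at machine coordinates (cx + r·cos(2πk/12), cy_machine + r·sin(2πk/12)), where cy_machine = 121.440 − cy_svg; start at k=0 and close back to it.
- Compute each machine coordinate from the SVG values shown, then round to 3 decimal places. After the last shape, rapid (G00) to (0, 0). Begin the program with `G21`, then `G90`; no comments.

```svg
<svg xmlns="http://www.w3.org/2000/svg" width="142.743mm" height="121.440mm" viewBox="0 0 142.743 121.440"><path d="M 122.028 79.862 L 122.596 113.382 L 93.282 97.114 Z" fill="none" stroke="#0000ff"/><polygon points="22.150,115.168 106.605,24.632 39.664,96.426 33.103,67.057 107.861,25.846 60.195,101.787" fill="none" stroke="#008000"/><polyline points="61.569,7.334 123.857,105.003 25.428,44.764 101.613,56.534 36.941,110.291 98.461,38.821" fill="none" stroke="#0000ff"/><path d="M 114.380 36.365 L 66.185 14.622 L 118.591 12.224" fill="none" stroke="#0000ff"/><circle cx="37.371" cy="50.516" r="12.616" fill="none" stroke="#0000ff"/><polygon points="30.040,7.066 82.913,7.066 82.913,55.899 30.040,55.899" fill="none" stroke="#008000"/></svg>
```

G21
G90
G00 X122.028 Y41.578
M4 S773
G01 X122.596 Y8.058 F1425
G01 X93.282 Y24.326 F1425
G01 X122.028 Y41.578 F1425
M5
G00 X22.150 Y6.272
M4 S162
G01 X106.605 Y96.808 F2823
G01 X39.664 Y25.014 F2823
G01 X33.103 Y54.383 F2823
G01 X107.861 Y95.594 F2823
G01 X60.195 Y19.653 F2823
G01 X22.150 Y6.272 F2823
M5
G00 X61.569 Y114.106
M4 S773
G01 X123.857 Y16.437 F1425
G01 X25.428 Y76.676 F1425
G01 X101.613 Y64.906 F1425
G01 X36.941 Y11.149 F1425
G01 X98.461 Y82.619 F1425
M5
G00 X114.380 Y85.075
M4 S773
G01 X66.185 Y106.818 F1425
G01 X118.591 Y109.216 F1425
M5
G00 X49.987 Y70.924
M4 S773
G01 X48.297 Y77.232 F1425
G01 X43.679 Y81.850 F1425
G01 X37.371 Y83.540 F1425
G01 X31.063 Y81.850 F1425
G01 X26.445 Y77.232 F1425
G01 X24.755 Y70.924 F1425
G01 X26.445 Y64.616 F1425
G01 X31.063 Y59.998 F1425
G01 X37.371 Y58.308 F1425
G01 X43.679 Y59.998 F1425
G01 X48.297 Y64.616 F1425
G01 X49.987 Y70.924 F1425
M5
G00 X30.040 Y114.374
M4 S162
G01 X82.913 Y114.374 F2823
G01 X82.913 Y65.541 F2823
G01 X30.040 Y65.541 F2823
G01 X30.040 Y114.374 F2823
M5
G00 X0.000 Y0.000

1 u = 1 mm; y_m = 121.440 − y.

[1] `<path>` regular polygon, #0000ff→cut S773 F1425: (122.028,41.578) → (122.596,8.058) → (93.282,24.326) → (122.028,41.578) (closed)

[2] `<polygon>` closed polygon, #008000→engrave S162 F2823: (22.150,6.272) → (106.605,96.808) → (39.664,25.014) → (33.103,54.383) → (107.861,95.594) → (60.195,19.653) → (22.150,6.272) (closed)

[3] `<polyline>` open polyline, #0000ff→cut S773 F1425: (61.569,114.106) → (123.857,16.437) → (25.428,76.676) → (101.613,64.906) → (36.941,11.149) → (98.461,82.619)

[4] `<path>` open polyline, #0000ff→cut S773 F1425: (114.380,85.075) → (66.185,106.818) → (118.591,109.216)

[5] `<circle>` circle, #0000ff→cut S773 F1425: (49.987,70.924) → (48.297,77.232) → (43.679,81.850) → (37.371,83.540) → (31.063,81.850) → (26.445,77.232) → (24.755,70.924) → (26.445,64.616) → (31.063,59.998) → (37.371,58.308) → (43.679,59.998) → (48.297,64.616) → (49.987,70.924) (closed)

[6] `<polygon>` rectangle, #008000→engrave S162 F2823: (30.040,114.374) → (82.913,114.374) → (82.913,65.541) → (30.040,65.541) → (30.040,114.374) (closed)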